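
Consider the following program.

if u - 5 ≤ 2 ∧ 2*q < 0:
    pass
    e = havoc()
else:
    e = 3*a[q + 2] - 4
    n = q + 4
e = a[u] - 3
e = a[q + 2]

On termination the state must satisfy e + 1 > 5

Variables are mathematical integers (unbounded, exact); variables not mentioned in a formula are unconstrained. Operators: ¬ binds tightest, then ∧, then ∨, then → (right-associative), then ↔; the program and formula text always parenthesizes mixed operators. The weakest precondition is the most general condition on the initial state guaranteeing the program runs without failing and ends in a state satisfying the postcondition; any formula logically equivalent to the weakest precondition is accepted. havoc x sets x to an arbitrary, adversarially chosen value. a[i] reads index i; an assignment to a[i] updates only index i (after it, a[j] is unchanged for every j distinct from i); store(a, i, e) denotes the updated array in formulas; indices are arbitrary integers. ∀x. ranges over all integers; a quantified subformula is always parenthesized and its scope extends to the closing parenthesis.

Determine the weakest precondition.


Working backward. After the program, the postcondition e + 1 > 5 must hold; in canonical form it is e > 4.
Before e := a[q + 2]: a[q + 2] > 4
Before e := a[u] - 3: a[q + 2] > 4
Then branch requires a[q + 2] > 4; else branch requires a[q + 2] > 4.
Before the if: ((u ≤ 7 ∧ 2*q < 0) → a[q + 2] > 4) ∧ ((¬(u ≤ 7 ∧ 2*q < 0)) → a[q + 2] > 4)
Answer: WP = ((u ≤ 7 ∧ 2*q < 0) → a[q + 2] > 4) ∧ ((¬(u ≤ 7 ∧ 2*q < 0)) → a[q + 2] > 4)


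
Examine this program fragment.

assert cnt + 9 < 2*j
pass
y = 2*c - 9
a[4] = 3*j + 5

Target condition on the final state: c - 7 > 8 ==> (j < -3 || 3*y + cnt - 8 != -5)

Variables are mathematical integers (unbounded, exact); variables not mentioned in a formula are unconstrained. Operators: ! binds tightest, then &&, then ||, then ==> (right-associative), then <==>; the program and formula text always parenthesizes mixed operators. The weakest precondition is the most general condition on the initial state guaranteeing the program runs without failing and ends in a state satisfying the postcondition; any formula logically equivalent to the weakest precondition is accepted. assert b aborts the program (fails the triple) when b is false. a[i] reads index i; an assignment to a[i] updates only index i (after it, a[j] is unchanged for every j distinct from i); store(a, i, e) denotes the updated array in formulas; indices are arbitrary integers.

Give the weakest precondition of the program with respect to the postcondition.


Working backward. After the program, the postcondition c - 7 > 8 ==> (j < -3 || 3*y + cnt - 8 != -5) must hold; in canonical form it is c > 15 ==> (j < -3 || cnt + 3*y != 3).
Before a[4] := 3*j + 5: c > 15 ==> (j < -3 || cnt + 3*y != 3)
Before y := 2*c - 9: c > 15 ==> (j < -3 || 6*c + cnt != 30)
Before skip: c > 15 ==> (j < -3 || 6*c + cnt != 30)
Before assert cnt + 9 < 2*j: cnt < 2*j - 9 && (c > 15 ==> (j < -3 || 6*c + cnt != 30))
Answer: WP = cnt < 2*j - 9 && (c > 15 ==> (j < -3 || 6*c + cnt != 30))


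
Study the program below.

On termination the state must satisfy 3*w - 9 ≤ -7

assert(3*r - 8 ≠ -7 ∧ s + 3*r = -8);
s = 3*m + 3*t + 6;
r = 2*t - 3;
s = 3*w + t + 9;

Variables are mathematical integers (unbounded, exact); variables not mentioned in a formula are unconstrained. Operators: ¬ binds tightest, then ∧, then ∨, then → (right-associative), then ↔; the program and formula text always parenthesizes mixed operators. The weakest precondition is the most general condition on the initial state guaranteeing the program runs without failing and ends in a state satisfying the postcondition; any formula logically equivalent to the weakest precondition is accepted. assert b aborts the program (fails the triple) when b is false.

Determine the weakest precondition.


Working backward. After the program, the postcondition 3*w - 9 ≤ -7 must hold; in canonical form it is 3*w ≤ 2.
Before s := 3*w + t + 9: 3*w ≤ 2
Before r := 2*t - 3: 3*w ≤ 2
Before s := 3*m + 3*t + 6: 3*w ≤ 2
Before assert 3*r - 8 ≠ -7 ∧ s + 3*r = -8: 3*r ≠ 1 ∧ 3*r + s = -8 ∧ 3*w ≤ 2
Answer: WP = 3*r ≠ 1 ∧ 3*r + s = -8 ∧ 3*w ≤ 2


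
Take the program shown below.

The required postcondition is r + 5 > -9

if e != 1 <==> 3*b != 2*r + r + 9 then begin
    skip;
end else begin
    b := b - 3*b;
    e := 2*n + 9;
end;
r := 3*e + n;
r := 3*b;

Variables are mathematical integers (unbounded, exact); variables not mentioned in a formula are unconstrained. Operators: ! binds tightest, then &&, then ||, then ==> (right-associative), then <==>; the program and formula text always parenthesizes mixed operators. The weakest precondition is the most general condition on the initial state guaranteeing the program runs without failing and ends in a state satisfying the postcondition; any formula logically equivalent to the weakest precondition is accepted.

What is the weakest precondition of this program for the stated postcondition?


Working backward. After the program, the postcondition r + 5 > -9 must hold; in canonical form it is r > -14.
Before r := 3*b: 3*b > -14
Before r := 3*e + n: 3*b > -14
Then branch requires 3*b > -14; else branch requires 6*b < 14.
Before the if: ((e != 1 <==> 3*b != 3*r + 9) ==> 3*b > -14) && ((!(e != 1 <==> 3*b != 3*r + 9)) ==> 6*b < 14)
Answer: WP = ((e != 1 <==> 3*b != 3*r + 9) ==> 3*b > -14) && ((!(e != 1 <==> 3*b != 3*r + 9)) ==> 6*b < 14)


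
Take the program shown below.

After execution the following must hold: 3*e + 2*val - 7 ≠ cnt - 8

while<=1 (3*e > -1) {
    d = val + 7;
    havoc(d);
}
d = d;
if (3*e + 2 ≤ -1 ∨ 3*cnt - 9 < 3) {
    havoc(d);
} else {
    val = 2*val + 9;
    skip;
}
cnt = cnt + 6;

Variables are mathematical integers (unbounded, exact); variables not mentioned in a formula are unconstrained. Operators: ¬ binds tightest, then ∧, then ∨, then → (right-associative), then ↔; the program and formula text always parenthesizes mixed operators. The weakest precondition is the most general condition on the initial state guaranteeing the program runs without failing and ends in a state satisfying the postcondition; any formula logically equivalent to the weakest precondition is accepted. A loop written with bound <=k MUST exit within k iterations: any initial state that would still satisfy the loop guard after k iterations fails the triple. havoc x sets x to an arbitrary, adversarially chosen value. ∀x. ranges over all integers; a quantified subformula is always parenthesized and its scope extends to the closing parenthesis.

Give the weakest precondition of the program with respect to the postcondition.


Working backward. After the program, the postcondition 3*e + 2*val - 7 ≠ cnt - 8 must hold; in canonical form it is 3*e + 2*val ≠ cnt - 1.
Before cnt := cnt + 6: 3*e + 2*val ≠ cnt + 5
Then branch requires 3*e + 2*val ≠ cnt + 5; else branch requires 3*e + 4*val ≠ cnt - 13.
Before the if: ((3*e ≤ -3 ∨ 3*cnt < 12) → 3*e + 2*val ≠ cnt + 5) ∧ ((¬(3*e ≤ -3 ∨ 3*cnt < 12)) → 3*e + 4*val ≠ cnt - 13)
Before d := d: ((3*e ≤ -3 ∨ 3*cnt < 12) → 3*e + 2*val ≠ cnt + 5) ∧ ((¬(3*e ≤ -3 ∨ 3*cnt < 12)) → 3*e + 4*val ≠ cnt - 13)
Before the loop (bound <=1), unroll the exhaustion recursion (WP_0 = exit-now case; WP_j = one more guarded iteration, up to j = 1):
  WP_0: (¬(3*e > -1)) ∧ ((3*e ≤ -3 ∨ 3*cnt < 12) → 3*e + 2*val ≠ cnt + 5) ∧ ((¬(3*e ≤ -3 ∨ 3*cnt < 12)) → 3*e + 4*val ≠ cnt - 13)
  WP_1: (3*e > -1 → ((¬(3*e > -1)) ∧ ((3*e ≤ -3 ∨ 3*cnt < 12) → 3*e + 2*val ≠ cnt + 5) ∧ ((¬(3*e ≤ -3 ∨ 3*cnt < 12)) → 3*e + 4*val ≠ cnt - 13))) ∧ ((¬(3*e > -1)) → (((3*e ≤ -3 ∨ 3*cnt < 12) → 3*e + 2*val ≠ cnt + 5) ∧ ((¬(3*e ≤ -3 ∨ 3*cnt < 12)) → 3*e + 4*val ≠ cnt - 13)))
So before the loop: (3*e > -1 → ((¬(3*e > -1)) ∧ ((3*e ≤ -3 ∨ 3*cnt < 12) → 3*e + 2*val ≠ cnt + 5) ∧ ((¬(3*e ≤ -3 ∨ 3*cnt < 12)) → 3*e + 4*val ≠ cnt - 13))) ∧ ((¬(3*e > -1)) → (((3*e ≤ -3 ∨ 3*cnt < 12) → 3*e + 2*val ≠ cnt + 5) ∧ ((¬(3*e ≤ -3 ∨ 3*cnt < 12)) → 3*e + 4*val ≠ cnt - 13)))
Answer: WP = (3*e > -1 → ((¬(3*e > -1)) ∧ ((3*e ≤ -3 ∨ 3*cnt < 12) → 3*e + 2*val ≠ cnt + 5) ∧ ((¬(3*e ≤ -3 ∨ 3*cnt < 12)) → 3*e + 4*val ≠ cnt - 13))) ∧ ((¬(3*e > -1)) → (((3*e ≤ -3 ∨ 3*cnt < 12) → 3*e + 2*val ≠ cnt + 5) ∧ ((¬(3*e ≤ -3 ∨ 3*cnt < 12)) → 3*e + 4*val ≠ cnt - 13)))


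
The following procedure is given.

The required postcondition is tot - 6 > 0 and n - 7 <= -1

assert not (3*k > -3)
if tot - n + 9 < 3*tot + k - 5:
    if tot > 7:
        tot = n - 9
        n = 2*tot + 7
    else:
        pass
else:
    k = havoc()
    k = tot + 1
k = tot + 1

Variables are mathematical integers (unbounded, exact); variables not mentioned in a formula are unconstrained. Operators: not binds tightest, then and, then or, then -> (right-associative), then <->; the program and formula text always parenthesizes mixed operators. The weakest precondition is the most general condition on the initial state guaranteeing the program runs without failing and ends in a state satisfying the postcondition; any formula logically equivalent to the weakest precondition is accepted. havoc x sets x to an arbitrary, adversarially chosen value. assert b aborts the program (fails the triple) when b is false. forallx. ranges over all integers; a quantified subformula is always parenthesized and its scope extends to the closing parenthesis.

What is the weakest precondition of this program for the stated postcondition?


Working backward. After the program, the postcondition tot - 6 > 0 and n - 7 <= -1 must hold; in canonical form it is tot > 6 and n <= 6.
Before k := tot + 1: tot > 6 and n <= 6
Then branch requires (tot > 7 -> (n > 15 and 2*n <= 17)) and ((not (tot > 7)) -> (tot > 6 and n <= 6)); else branch requires tot > 6 and n <= 6.
Before the if: (k + n + 2*tot > 14 -> ((tot > 7 -> (n > 15 and 2*n <= 17)) and ((not (tot > 7)) -> (tot > 6 and n <= 6)))) and ((not (k + n + 2*tot > 14)) -> (tot > 6 and n <= 6))
Before assert not (3*k > -3): (not (3*k > -3)) and (k + n + 2*tot > 14 -> ((tot > 7 -> (n > 15 and 2*n <= 17)) and ((not (tot > 7)) -> (tot > 6 and n <= 6)))) and ((not (k + n + 2*tot > 14)) -> (tot > 6 and n <= 6))
Answer: WP = (not (3*k > -3)) and (k + n + 2*tot > 14 -> ((tot > 7 -> (n > 15 and 2*n <= 17)) and ((not (tot > 7)) -> (tot > 6 and n <= 6)))) and ((not (k + n + 2*tot > 14)) -> (tot > 6 and n <= 6))


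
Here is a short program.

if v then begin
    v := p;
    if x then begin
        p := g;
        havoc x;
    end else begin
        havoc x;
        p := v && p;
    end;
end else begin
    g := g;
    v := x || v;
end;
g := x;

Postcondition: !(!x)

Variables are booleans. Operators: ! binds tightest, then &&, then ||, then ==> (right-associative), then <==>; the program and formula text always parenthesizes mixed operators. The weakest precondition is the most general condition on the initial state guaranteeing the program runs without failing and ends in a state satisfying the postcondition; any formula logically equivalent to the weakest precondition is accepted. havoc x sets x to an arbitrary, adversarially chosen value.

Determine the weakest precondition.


Working backward. After the program, the postcondition !(!x) must hold; in canonical form it is x.
Before g := x: x
Then branch requires false; else branch requires x.
Before the if: (!v) && ((!v) ==> x)
Answer: WP = (!v) && ((!v) ==> x)


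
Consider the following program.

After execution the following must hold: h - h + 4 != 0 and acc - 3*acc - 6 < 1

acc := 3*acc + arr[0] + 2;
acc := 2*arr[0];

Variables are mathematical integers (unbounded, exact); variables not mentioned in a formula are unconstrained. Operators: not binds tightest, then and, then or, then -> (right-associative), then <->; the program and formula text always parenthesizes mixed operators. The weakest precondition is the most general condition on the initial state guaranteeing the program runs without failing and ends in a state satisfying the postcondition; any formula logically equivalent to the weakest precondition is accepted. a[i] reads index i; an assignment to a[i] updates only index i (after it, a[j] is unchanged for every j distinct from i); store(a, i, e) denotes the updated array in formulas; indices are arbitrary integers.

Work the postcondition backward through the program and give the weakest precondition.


Working backward. After the program, the postcondition h - h + 4 != 0 and acc - 3*acc - 6 < 1 must hold; in canonical form it is 2*acc > -7.
Before acc := 2*arr[0]: 4*arr[0] > -7
Before acc := 3*acc + arr[0] + 2: 4*arr[0] > -7
Answer: WP = 4*arr[0] > -7


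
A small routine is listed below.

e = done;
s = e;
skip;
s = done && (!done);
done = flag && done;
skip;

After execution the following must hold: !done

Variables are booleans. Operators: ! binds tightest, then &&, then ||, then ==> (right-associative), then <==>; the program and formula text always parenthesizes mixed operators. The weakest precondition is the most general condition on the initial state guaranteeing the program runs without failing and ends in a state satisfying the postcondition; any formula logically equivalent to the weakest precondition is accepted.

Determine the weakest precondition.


Working backward. After the program, !done must hold.
Before skip: !done
Before done := flag && done: !(flag && done)
Before s := done && (!done): !(flag && done)
Before skip: !(flag && done)
Before s := e: !(flag && done)
Before e := done: !(flag && done)
Answer: WP = !(flag && done)


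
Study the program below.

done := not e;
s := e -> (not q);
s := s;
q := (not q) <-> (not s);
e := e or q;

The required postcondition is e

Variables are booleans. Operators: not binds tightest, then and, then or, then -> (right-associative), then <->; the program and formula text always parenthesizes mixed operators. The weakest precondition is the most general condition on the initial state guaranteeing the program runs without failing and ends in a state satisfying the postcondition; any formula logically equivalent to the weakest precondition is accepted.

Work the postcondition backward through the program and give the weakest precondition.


Working backward. After the program, e must hold.
Before e := e or q: e or q
Before q := (not q) <-> (not s): e or ((not q) <-> (not s))
Before s := s: e or ((not q) <-> (not s))
Before s := e -> (not q): e or ((not q) <-> (not (e -> (not q))))
Before done := not e: e or ((not q) <-> (not (e -> (not q))))
Answer: WP = e or ((not q) <-> (not (e -> (not q))))


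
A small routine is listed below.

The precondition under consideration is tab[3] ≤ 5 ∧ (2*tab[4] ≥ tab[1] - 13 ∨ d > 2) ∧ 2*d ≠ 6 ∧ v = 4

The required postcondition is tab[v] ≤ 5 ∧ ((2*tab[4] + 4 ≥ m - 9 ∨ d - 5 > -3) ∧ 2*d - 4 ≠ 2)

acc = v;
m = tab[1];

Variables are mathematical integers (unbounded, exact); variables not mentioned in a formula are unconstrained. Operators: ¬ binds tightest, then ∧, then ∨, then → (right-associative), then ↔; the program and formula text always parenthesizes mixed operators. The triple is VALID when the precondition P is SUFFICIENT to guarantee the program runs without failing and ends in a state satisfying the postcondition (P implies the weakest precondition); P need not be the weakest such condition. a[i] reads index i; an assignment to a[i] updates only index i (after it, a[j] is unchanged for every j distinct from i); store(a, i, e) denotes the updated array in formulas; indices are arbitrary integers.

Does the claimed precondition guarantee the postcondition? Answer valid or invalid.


Working backward. After the program, the postcondition tab[v] ≤ 5 ∧ ((2*tab[4] + 4 ≥ m - 9 ∨ d - 5 > -3) ∧ 2*d - 4 ≠ 2) must hold; in canonical form it is tab[v] ≤ 5 ∧ (2*tab[4] ≥ m - 13 ∨ d > 2) ∧ 2*d ≠ 6.
Before m := tab[1]: tab[v] ≤ 5 ∧ (2*tab[4] ≥ tab[1] - 13 ∨ d > 2) ∧ 2*d ≠ 6
Before acc := v: tab[v] ≤ 5 ∧ (2*tab[4] ≥ tab[1] - 13 ∨ d > 2) ∧ 2*d ≠ 6
The weakest precondition is tab[v] ≤ 5 ∧ (2*tab[4] ≥ tab[1] - 13 ∨ d > 2) ∧ 2*d ≠ 6.
Check whether tab[3] ≤ 5 ∧ (2*tab[4] ≥ tab[1] - 13 ∨ d > 2) ∧ 2*d ≠ 6 ∧ v = 4 implies it.
Countermodel: at the initial state d = 0, tab = {[1] = -15215, [3] = 0, [4] = 6, elsewhere -15215}, v = 4, the precondition holds but the weakest precondition fails.
Answer: invalid


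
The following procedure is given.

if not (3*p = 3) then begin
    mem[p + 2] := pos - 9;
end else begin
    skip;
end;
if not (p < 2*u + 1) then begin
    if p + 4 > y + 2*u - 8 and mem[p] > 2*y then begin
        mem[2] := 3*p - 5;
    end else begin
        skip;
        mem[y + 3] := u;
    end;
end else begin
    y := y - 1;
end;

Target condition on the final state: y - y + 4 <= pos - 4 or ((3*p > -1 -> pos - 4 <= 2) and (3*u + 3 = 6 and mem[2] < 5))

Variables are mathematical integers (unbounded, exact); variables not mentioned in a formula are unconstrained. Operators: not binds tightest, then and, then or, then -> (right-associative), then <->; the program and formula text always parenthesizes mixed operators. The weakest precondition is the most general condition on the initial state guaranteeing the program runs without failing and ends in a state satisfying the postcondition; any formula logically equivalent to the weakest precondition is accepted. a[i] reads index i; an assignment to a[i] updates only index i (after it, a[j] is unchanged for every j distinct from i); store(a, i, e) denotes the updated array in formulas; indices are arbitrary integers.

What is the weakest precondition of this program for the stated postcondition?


Working backward. After the program, the postcondition y - y + 4 <= pos - 4 or ((3*p > -1 -> pos - 4 <= 2) and (3*u + 3 = 6 and mem[2] < 5)) must hold; in canonical form it is pos >= 8 or ((3*p > -1 -> pos <= 6) and 3*u = 3 and mem[2] < 5).
Then branch requires ((p > 2*u + y - 12 and mem[p] > 2*y) -> (pos >= 8 or ((3*p > -1 -> pos <= 6) and 3*u = 3 and 3*p < 10))) and ((not (p > 2*u + y - 12 and mem[p] > 2*y)) -> (pos >= 8 or ((3*p > -1 -> pos <= 6) and 3*u = 3 and store(mem, y + 3, u)[2] < 5))); else branch requires pos >= 8 or ((3*p > -1 -> pos <= 6) and 3*u = 3 and mem[2] < 5).
Before the if: ((not (p < 2*u + 1)) -> (((p > 2*u + y - 12 and mem[p] > 2*y) -> (pos >= 8 or ((3*p > -1 -> pos <= 6) and 3*u = 3 and 3*p < 10))) and ((not (p > 2*u + y - 12 and mem[p] > 2*y)) -> (pos >= 8 or ((3*p > -1 -> pos <= 6) and 3*u = 3 and store(mem, y + 3, u)[2] < 5))))) and (p < 2*u + 1 -> (pos >= 8 or ((3*p > -1 -> pos <= 6) and 3*u = 3 and mem[2] < 5)))
Then branch requires ((not (p < 2*u + 1)) -> (((p > 2*u + y - 12 and store(mem, p + 2, pos - 9)[p] > 2*y) -> (pos >= 8 or ((3*p > -1 -> pos <= 6) and 3*u = 3 and 3*p < 10))) and ((not (p > 2*u + y - 12 and store(mem, p + 2, pos - 9)[p] > 2*y)) -> (pos >= 8 or ((3*p > -1 -> pos <= 6) and 3*u = 3 and store(store(mem, p + 2, pos - 9), y + 3, u)[2] < 5))))) and (p < 2*u + 1 -> (pos >= 8 or ((3*p > -1 -> pos <= 6) and 3*u = 3 and store(mem, p + 2, pos - 9)[2] < 5))); else branch requires ((not (p < 2*u + 1)) -> (((p > 2*u + y - 12 and mem[p] > 2*y) -> (pos >= 8 or ((3*p > -1 -> pos <= 6) and 3*u = 3 and 3*p < 10))) and ((not (p > 2*u + y - 12 and mem[p] > 2*y)) -> (pos >= 8 or ((3*p > -1 -> pos <= 6) and 3*u = 3 and store(mem, y + 3, u)[2] < 5))))) and (p < 2*u + 1 -> (pos >= 8 or ((3*p > -1 -> pos <= 6) and 3*u = 3 and mem[2] < 5))).
Before the if: ((not (3*p = 3)) -> (((not (p < 2*u + 1)) -> (((p > 2*u + y - 12 and store(mem, p + 2, pos - 9)[p] > 2*y) -> (pos >= 8 or ((3*p > -1 -> pos <= 6) and 3*u = 3 and 3*p < 10))) and ((not (p > 2*u + y - 12 and store(mem, p + 2, pos - 9)[p] > 2*y)) -> (pos >= 8 or ((3*p > -1 -> pos <= 6) and 3*u = 3 and store(store(mem, p + 2, pos - 9), y + 3, u)[2] < 5))))) and (p < 2*u + 1 -> (pos >= 8 or ((3*p > -1 -> pos <= 6) and 3*u = 3 and store(mem, p + 2, pos - 9)[2] < 5))))) and (3*p = 3 -> (((not (p < 2*u + 1)) -> (((p > 2*u + y - 12 and mem[p] > 2*y) -> (pos >= 8 or ((3*p > -1 -> pos <= 6) and 3*u = 3 and 3*p < 10))) and ((not (p > 2*u + y - 12 and mem[p] > 2*y)) -> (pos >= 8 or ((3*p > -1 -> pos <= 6) and 3*u = 3 and store(mem, y + 3, u)[2] < 5))))) and (p < 2*u + 1 -> (pos >= 8 or ((3*p > -1 -> pos <= 6) and 3*u = 3 and mem[2] < 5)))))
Answer: WP = ((not (3*p = 3)) -> (((not (p < 2*u + 1)) -> (((p > 2*u + y - 12 and store(mem, p + 2, pos - 9)[p] > 2*y) -> (pos >= 8 or ((3*p > -1 -> pos <= 6) and 3*u = 3 and 3*p < 10))) and ((not (p > 2*u + y - 12 and store(mem, p + 2, pos - 9)[p] > 2*y)) -> (pos >= 8 or ((3*p > -1 -> pos <= 6) and 3*u = 3 and store(store(mem, p + 2, pos - 9), y + 3, u)[2] < 5))))) and (p < 2*u + 1 -> (pos >= 8 or ((3*p > -1 -> pos <= 6) and 3*u = 3 and store(mem, p + 2, pos - 9)[2] < 5))))) and (3*p = 3 -> (((not (p < 2*u + 1)) -> (((p > 2*u + y - 12 and mem[p] > 2*y) -> (pos >= 8 or ((3*p > -1 -> pos <= 6) and 3*u = 3 and 3*p < 10))) and ((not (p > 2*u + y - 12 and mem[p] > 2*y)) -> (pos >= 8 or ((3*p > -1 -> pos <= 6) and 3*u = 3 and store(mem, y + 3, u)[2] < 5))))) and (p < 2*u + 1 -> (pos >= 8 or ((3*p > -1 -> pos <= 6) and 3*u = 3 and mem[2] < 5)))))


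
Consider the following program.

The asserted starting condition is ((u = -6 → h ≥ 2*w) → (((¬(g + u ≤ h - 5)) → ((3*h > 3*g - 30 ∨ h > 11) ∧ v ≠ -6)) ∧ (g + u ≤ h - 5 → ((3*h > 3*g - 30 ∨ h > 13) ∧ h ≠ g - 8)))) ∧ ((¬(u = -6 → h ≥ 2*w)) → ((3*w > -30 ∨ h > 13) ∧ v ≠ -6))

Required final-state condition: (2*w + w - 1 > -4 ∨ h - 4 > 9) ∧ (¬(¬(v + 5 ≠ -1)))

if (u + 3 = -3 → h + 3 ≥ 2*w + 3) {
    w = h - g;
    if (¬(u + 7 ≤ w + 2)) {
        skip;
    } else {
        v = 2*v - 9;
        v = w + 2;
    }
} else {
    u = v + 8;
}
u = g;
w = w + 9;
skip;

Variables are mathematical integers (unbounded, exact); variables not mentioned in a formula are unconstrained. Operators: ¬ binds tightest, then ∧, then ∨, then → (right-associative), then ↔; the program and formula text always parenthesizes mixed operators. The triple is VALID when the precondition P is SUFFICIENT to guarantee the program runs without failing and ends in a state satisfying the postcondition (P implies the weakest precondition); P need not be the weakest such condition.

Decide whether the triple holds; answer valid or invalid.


Working backward. After the program, the postcondition (2*w + w - 1 > -4 ∨ h - 4 > 9) ∧ (¬(¬(v + 5 ≠ -1))) must hold; in canonical form it is (3*w > -3 ∨ h > 13) ∧ v ≠ -6.
Before skip: (3*w > -3 ∨ h > 13) ∧ v ≠ -6
Before w := w + 9: (3*w > -30 ∨ h > 13) ∧ v ≠ -6
Before u := g: (3*w > -30 ∨ h > 13) ∧ v ≠ -6
Then branch requires ((¬(g + u ≤ h - 5)) → ((3*h > 3*g - 30 ∨ h > 13) ∧ v ≠ -6)) ∧ (g + u ≤ h - 5 → ((3*h > 3*g - 30 ∨ h > 13) ∧ h ≠ g - 8)); else branch requires (3*w > -30 ∨ h > 13) ∧ v ≠ -6.
Before the if: ((u = -6 → h ≥ 2*w) → (((¬(g + u ≤ h - 5)) → ((3*h > 3*g - 30 ∨ h > 13) ∧ v ≠ -6)) ∧ (g + u ≤ h - 5 → ((3*h > 3*g - 30 ∨ h > 13) ∧ h ≠ g - 8)))) ∧ ((¬(u = -6 → h ≥ 2*w)) → ((3*w > -30 ∨ h > 13) ∧ v ≠ -6))
The weakest precondition is ((u = -6 → h ≥ 2*w) → (((¬(g + u ≤ h - 5)) → ((3*h > 3*g - 30 ∨ h > 13) ∧ v ≠ -6)) ∧ (g + u ≤ h - 5 → ((3*h > 3*g - 30 ∨ h > 13) ∧ h ≠ g - 8)))) ∧ ((¬(u = -6 → h ≥ 2*w)) → ((3*w > -30 ∨ h > 13) ∧ v ≠ -6)).
Check whether ((u = -6 → h ≥ 2*w) → (((¬(g + u ≤ h - 5)) → ((3*h > 3*g - 30 ∨ h > 11) ∧ v ≠ -6)) ∧ (g + u ≤ h - 5 → ((3*h > 3*g - 30 ∨ h > 13) ∧ h ≠ g - 8)))) ∧ ((¬(u = -6 → h ≥ 2*w)) → ((3*w > -30 ∨ h > 13) ∧ v ≠ -6)) implies it.
Countermodel: at the initial state g = 23, h = 13, u = -14, v = -5, w = 7, the precondition holds but the weakest precondition fails.
Answer: invalid


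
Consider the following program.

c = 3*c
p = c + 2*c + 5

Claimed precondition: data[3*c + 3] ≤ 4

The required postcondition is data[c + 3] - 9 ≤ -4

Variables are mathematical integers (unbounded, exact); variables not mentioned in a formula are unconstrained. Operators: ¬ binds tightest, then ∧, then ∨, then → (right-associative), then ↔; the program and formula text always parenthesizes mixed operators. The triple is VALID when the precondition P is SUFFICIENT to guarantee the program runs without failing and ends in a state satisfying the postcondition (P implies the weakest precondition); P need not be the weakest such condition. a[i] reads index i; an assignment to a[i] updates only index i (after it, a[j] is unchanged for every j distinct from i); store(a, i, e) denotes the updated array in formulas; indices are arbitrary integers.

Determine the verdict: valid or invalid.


Working backward. After the program, the postcondition data[c + 3] - 9 ≤ -4 must hold; in canonical form it is data[c + 3] ≤ 5.
Before p := c + 2*c + 5: data[c + 3] ≤ 5
Before c := 3*c: data[3*c + 3] ≤ 5
The weakest precondition is data[3*c + 3] ≤ 5.
Check whether data[3*c + 3] ≤ 4 implies it.
Every state satisfying the precondition satisfies the weakest precondition: the implication holds.
Answer: valid


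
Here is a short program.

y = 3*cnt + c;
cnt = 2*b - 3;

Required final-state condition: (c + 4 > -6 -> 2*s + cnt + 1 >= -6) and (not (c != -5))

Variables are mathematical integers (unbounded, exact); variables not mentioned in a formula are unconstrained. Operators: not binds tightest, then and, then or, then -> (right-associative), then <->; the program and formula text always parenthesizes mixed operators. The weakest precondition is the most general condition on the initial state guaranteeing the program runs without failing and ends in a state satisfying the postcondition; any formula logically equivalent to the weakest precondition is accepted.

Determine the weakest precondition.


Working backward. After the program, the postcondition (c + 4 > -6 -> 2*s + cnt + 1 >= -6) and (not (c != -5)) must hold; in canonical form it is (c > -10 -> cnt + 2*s >= -7) and (not (c != -5)).
Before cnt := 2*b - 3: (c > -10 -> 2*b + 2*s >= -4) and (not (c != -5))
Before y := 3*cnt + c: (c > -10 -> 2*b + 2*s >= -4) and (not (c != -5))
Answer: WP = (c > -10 -> 2*b + 2*s >= -4) and (not (c != -5))


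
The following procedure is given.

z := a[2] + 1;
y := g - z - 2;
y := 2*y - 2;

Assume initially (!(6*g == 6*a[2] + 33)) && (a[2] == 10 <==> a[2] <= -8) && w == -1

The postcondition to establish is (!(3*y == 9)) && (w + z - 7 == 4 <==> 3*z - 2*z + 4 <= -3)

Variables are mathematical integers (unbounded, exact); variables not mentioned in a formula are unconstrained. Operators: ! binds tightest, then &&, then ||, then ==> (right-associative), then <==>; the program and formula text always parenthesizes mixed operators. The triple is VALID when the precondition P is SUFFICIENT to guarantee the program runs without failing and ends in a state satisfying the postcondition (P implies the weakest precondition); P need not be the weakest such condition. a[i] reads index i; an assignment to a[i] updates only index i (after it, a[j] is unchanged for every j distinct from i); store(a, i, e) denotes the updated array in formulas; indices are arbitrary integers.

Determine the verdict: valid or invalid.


Working backward. After the program, the postcondition (!(3*y == 9)) && (w + z - 7 == 4 <==> 3*z - 2*z + 4 <= -3) must hold; in canonical form it is (!(3*y == 9)) && (w + z == 11 <==> z <= -7).
Before y := 2*y - 2: (!(6*y == 15)) && (w + z == 11 <==> z <= -7)
Before y := g - z - 2: (!(6*g == 6*z + 27)) && (w + z == 11 <==> z <= -7)
Before z := a[2] + 1: (!(6*g == 6*a[2] + 33)) && (a[2] + w == 10 <==> a[2] <= -8)
The weakest precondition is (!(6*g == 6*a[2] + 33)) && (a[2] + w == 10 <==> a[2] <= -8).
Check whether (!(6*g == 6*a[2] + 33)) && (a[2] == 10 <==> a[2] <= -8) && w == -1 implies it.
Countermodel: at the initial state a = {[2] = 11, elsewhere 11}, g = 0, w = -1, the precondition holds but the weakest precondition fails.
Answer: invalid


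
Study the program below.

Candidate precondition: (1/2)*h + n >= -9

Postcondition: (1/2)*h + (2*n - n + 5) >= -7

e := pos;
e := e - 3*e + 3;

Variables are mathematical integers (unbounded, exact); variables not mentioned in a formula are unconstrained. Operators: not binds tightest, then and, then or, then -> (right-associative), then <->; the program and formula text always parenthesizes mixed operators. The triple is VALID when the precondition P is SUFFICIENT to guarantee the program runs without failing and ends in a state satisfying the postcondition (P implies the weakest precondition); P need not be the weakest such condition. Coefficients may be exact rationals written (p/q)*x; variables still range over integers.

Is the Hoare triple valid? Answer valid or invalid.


Working backward. After the program, the postcondition (1/2)*h + (2*n - n + 5) >= -7 must hold; in canonical form it is (1/2)*h + n >= -12.
Before e := e - 3*e + 3: (1/2)*h + n >= -12
Before e := pos: (1/2)*h + n >= -12
The weakest precondition is (1/2)*h + n >= -12.
Check whether (1/2)*h + n >= -9 implies it.
Every state satisfying the precondition satisfies the weakest precondition: the implication holds.
Answer: valid


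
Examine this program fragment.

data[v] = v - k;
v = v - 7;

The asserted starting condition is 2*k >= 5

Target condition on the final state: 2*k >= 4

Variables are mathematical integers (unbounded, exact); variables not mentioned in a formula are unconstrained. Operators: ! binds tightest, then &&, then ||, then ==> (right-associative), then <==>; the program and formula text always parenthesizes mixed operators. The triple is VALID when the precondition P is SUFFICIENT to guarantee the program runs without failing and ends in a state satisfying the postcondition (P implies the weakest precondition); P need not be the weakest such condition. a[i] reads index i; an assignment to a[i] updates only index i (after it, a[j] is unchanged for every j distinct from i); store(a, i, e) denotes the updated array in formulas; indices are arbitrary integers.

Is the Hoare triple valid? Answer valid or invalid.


Working backward. After the program, 2*k >= 4 must hold.
Before v := v - 7: 2*k >= 4
Before data[v] := v - k: 2*k >= 4
The weakest precondition is 2*k >= 4.
Check whether 2*k >= 5 implies it.
Every state satisfying the precondition satisfies the weakest precondition: the implication holds.
Answer: valid


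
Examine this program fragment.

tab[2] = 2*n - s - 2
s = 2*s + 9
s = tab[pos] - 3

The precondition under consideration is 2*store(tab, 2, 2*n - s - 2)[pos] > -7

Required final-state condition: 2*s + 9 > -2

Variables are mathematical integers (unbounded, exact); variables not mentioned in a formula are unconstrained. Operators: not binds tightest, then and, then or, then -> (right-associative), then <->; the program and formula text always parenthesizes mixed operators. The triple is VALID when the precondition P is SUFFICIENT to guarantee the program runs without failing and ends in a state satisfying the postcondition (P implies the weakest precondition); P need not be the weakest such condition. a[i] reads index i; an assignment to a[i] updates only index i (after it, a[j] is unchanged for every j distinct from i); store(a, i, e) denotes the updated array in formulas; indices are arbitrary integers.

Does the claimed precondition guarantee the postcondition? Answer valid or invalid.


Working backward. After the program, the postcondition 2*s + 9 > -2 must hold; in canonical form it is 2*s > -11.
Before s := tab[pos] - 3: 2*tab[pos] > -5
Before s := 2*s + 9: 2*tab[pos] > -5
Before tab[2] := 2*n - s - 2: 2*store(tab, 2, 2*n - s - 2)[pos] > -5
The weakest precondition is 2*store(tab, 2, 2*n - s - 2)[pos] > -5.
Check whether 2*store(tab, 2, 2*n - s - 2)[pos] > -7 implies it.
Countermodel: at the initial state n = -1, pos = 2, s = -1, tab = {[2] = 3, elsewhere 3}, the precondition holds but the weakest precondition fails.
Answer: invalid


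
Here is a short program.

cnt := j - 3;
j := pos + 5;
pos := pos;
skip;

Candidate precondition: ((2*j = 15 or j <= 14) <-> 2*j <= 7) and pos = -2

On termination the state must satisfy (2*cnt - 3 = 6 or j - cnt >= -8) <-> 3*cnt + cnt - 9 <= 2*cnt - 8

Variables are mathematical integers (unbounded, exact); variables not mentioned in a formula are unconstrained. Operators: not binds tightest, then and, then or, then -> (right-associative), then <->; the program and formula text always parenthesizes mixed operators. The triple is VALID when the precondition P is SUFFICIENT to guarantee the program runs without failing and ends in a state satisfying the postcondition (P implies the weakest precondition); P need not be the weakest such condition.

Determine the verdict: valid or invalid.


Working backward. After the program, the postcondition (2*cnt - 3 = 6 or j - cnt >= -8) <-> 3*cnt + cnt - 9 <= 2*cnt - 8 must hold; in canonical form it is (2*cnt = 9 or j >= cnt - 8) <-> 2*cnt <= 1.
Before skip: (2*cnt = 9 or j >= cnt - 8) <-> 2*cnt <= 1
Before pos := pos: (2*cnt = 9 or j >= cnt - 8) <-> 2*cnt <= 1
Before j := pos + 5: (2*cnt = 9 or pos >= cnt - 13) <-> 2*cnt <= 1
Before cnt := j - 3: (2*j = 15 or pos >= j - 16) <-> 2*j <= 7
The weakest precondition is (2*j = 15 or pos >= j - 16) <-> 2*j <= 7.
Check whether ((2*j = 15 or j <= 14) <-> 2*j <= 7) and pos = -2 implies it.
Every state satisfying the precondition satisfies the weakest precondition: the implication holds.
Answer: valid


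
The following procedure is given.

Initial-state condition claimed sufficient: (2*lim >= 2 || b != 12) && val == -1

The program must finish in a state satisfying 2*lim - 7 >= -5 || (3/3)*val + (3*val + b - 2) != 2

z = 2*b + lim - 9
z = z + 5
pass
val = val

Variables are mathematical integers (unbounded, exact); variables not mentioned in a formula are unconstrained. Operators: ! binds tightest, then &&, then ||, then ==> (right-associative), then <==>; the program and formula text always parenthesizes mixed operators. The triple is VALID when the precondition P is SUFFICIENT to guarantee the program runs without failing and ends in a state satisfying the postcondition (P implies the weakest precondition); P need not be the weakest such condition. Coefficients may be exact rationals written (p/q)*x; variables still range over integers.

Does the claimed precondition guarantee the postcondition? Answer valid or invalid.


Working backward. After the program, the postcondition 2*lim - 7 >= -5 || (3/3)*val + (3*val + b - 2) != 2 must hold; in canonical form it is 2*lim >= 2 || b + 4*val != 4.
Before val := val: 2*lim >= 2 || b + 4*val != 4
Before skip: 2*lim >= 2 || b + 4*val != 4
Before z := z + 5: 2*lim >= 2 || b + 4*val != 4
Before z := 2*b + lim - 9: 2*lim >= 2 || b + 4*val != 4
The weakest precondition is 2*lim >= 2 || b + 4*val != 4.
Check whether (2*lim >= 2 || b != 12) && val == -1 implies it.
Countermodel: at the initial state b = 8, lim = 0, val = -1, the precondition holds but the weakest precondition fails.
Answer: invalid


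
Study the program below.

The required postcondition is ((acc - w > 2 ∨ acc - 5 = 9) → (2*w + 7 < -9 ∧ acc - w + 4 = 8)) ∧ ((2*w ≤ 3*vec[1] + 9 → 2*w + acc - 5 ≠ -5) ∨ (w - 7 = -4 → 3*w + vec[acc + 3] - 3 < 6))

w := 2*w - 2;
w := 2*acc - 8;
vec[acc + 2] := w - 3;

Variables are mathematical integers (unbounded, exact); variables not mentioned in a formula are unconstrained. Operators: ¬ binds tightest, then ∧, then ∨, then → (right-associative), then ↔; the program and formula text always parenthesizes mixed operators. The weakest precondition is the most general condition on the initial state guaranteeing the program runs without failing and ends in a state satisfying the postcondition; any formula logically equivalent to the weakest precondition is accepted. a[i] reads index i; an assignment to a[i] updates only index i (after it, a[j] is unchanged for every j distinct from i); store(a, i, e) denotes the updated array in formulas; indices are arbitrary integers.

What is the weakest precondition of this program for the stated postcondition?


Working backward. After the program, the postcondition ((acc - w > 2 ∨ acc - 5 = 9) → (2*w + 7 < -9 ∧ acc - w + 4 = 8)) ∧ ((2*w ≤ 3*vec[1] + 9 → 2*w + acc - 5 ≠ -5) ∨ (w - 7 = -4 → 3*w + vec[acc + 3] - 3 < 6)) must hold; in canonical form it is ((acc > w + 2 ∨ acc = 14) → (2*w < -16 ∧ acc = w + 4)) ∧ ((2*w ≤ 3*vec[1] + 9 → acc + 2*w ≠ 0) ∨ (w = 3 → vec[acc + 3] + 3*w < 9)).
Before vec[acc + 2] := w - 3: ((acc > w + 2 ∨ acc = 14) → (2*w < -16 ∧ acc = w + 4)) ∧ ((2*w ≤ 3*store(vec, acc + 2, w - 3)[1] + 9 → acc + 2*w ≠ 0) ∨ (w = 3 → store(vec, acc + 2, w - 3)[acc + 3] + 3*w < 9))
Before w := 2*acc - 8: ((acc < 6 ∨ acc = 14) → (4*acc < 0 ∧ acc = 4)) ∧ ((4*acc ≤ 3*store(vec, acc + 2, 2*acc - 11)[1] + 25 → 5*acc ≠ 16) ∨ (2*acc = 11 → store(vec, acc + 2, 2*acc - 11)[acc + 3] + 6*acc < 33))
Before w := 2*w - 2: ((acc < 6 ∨ acc = 14) → (4*acc < 0 ∧ acc = 4)) ∧ ((4*acc ≤ 3*store(vec, acc + 2, 2*acc - 11)[1] + 25 → 5*acc ≠ 16) ∨ (2*acc = 11 → store(vec, acc + 2, 2*acc - 11)[acc + 3] + 6*acc < 33))
Answer: WP = ((acc < 6 ∨ acc = 14) → (4*acc < 0 ∧ acc = 4)) ∧ ((4*acc ≤ 3*store(vec, acc + 2, 2*acc - 11)[1] + 25 → 5*acc ≠ 16) ∨ (2*acc = 11 → store(vec, acc + 2, 2*acc - 11)[acc + 3] + 6*acc < 33))


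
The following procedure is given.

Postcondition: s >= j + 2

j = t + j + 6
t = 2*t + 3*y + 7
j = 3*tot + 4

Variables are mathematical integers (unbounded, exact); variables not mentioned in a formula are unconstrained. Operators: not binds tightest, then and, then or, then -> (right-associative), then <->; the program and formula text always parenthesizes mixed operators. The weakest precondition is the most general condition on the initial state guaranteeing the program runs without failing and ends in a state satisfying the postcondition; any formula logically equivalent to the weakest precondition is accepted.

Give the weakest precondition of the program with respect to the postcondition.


Working backward. After the program, s >= j + 2 must hold.
Before j := 3*tot + 4: s >= 3*tot + 6
Before t := 2*t + 3*y + 7: s >= 3*tot + 6
Before j := t + j + 6: s >= 3*tot + 6
Answer: WP = s >= 3*tot + 6


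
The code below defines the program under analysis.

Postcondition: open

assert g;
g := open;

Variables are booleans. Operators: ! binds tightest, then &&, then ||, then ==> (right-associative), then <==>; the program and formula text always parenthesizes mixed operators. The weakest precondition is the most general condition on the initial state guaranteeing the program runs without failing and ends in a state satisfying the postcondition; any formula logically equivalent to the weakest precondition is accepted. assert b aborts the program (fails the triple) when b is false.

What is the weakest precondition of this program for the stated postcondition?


Working backward. After the program, open must hold.
Before g := open: open
Before assert g: g && open
Answer: WP = g && open


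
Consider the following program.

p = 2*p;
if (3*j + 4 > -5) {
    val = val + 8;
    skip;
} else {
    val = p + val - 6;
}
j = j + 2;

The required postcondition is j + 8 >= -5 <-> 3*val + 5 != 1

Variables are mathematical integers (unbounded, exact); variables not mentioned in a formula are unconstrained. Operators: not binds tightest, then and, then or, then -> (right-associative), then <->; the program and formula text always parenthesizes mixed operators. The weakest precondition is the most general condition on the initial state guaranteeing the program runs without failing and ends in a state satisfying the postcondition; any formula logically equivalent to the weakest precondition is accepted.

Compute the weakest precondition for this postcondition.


Working backward. After the program, the postcondition j + 8 >= -5 <-> 3*val + 5 != 1 must hold; in canonical form it is j >= -13 <-> 3*val != -4.
Before j := j + 2: j >= -15 <-> 3*val != -4
Then branch requires j >= -15 <-> 3*val != -28; else branch requires j >= -15 <-> 3*p + 3*val != 14.
Before the if: (3*j > -9 -> (j >= -15 <-> 3*val != -28)) and ((not (3*j > -9)) -> (j >= -15 <-> 3*p + 3*val != 14))
Before p := 2*p: (3*j > -9 -> (j >= -15 <-> 3*val != -28)) and ((not (3*j > -9)) -> (j >= -15 <-> 6*p + 3*val != 14))
Answer: WP = (3*j > -9 -> (j >= -15 <-> 3*val != -28)) and ((not (3*j > -9)) -> (j >= -15 <-> 6*p + 3*val != 14))
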